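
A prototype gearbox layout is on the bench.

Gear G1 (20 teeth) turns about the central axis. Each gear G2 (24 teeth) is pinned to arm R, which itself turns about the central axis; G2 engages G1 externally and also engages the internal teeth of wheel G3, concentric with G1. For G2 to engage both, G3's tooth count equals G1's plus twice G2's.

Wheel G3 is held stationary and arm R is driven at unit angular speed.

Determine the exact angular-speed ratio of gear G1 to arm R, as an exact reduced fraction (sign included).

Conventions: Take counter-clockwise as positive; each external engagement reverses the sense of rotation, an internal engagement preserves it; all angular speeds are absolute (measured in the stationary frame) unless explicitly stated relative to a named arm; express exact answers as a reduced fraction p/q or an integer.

recognized (axles ride arm R): planetary set, 20/24/68 teeth
ring teeth: 20 + 2·24 = 68
20(ω_sun−ω_arm) = −68(ω_ring−ω_arm),  ω_ring = 0, ω_arm = 1
ω_sun = 1 − (68/20)(0−1) = 22/5
ω_out/ω_in = 22/5

22/5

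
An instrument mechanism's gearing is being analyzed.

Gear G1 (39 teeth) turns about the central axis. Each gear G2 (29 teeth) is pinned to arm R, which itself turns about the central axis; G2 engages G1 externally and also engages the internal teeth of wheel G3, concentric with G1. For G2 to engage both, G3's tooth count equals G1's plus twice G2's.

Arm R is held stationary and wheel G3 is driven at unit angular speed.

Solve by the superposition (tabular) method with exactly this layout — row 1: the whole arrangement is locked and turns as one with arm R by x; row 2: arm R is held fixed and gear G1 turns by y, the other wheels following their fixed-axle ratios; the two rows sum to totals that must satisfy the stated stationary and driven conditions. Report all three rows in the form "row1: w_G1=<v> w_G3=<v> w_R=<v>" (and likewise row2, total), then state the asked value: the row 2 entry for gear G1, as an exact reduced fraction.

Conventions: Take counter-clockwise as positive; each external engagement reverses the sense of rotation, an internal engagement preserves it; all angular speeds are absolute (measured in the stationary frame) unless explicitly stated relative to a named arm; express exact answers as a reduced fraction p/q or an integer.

row1: w_G1=0 w_G3=0 w_R=0
row2: w_G1=-97/39 w_G3=1 w_R=0
total: w_G1=-97/39 w_G3=1 w_R=0
asked value: -97/39

recognized (axles ride arm R): planetary set, 39/29/97 teeth
row 1: whole set turns with the arm by x
row 2 — arm fixed, fixed-axis ratios: sun y, ring −(39/97)·y, arm 0
boundary: total ω_arm = x = 0 and total ω_ring = x − (39/97)·y = 1  ⇒  y = -97/39, x = 0
row 2 ring = −(39/97)·(-97/39) = 1
totals (row 1 + row 2): sun 0 + (-97/39) = -97/39, ring 0 + 1 = 1, arm 0 + 0 = 0
asked cell (row2, sun) = -97/39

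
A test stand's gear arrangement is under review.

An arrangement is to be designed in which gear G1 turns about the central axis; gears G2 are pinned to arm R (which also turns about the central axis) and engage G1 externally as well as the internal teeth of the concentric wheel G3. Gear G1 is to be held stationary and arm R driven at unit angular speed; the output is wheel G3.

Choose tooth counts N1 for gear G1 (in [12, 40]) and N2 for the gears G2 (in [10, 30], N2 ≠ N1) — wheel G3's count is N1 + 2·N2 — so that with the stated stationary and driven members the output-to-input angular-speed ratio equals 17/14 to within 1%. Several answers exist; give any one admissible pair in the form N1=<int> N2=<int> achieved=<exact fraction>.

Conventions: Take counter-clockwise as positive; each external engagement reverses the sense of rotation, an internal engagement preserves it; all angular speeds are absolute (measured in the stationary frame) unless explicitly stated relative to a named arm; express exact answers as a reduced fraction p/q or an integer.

design class (target 17/14): planetary set
Willis with ω_sun = 0: ω_ring/ω_arm = (N1+N3)/N3; set equal to 17/14  ⇒  N3/N1 = 1/(17/14 − 1) = 14/3
N3 = N1 + 2·N2  ⇒  N2/N1 = (N3/N1 − 1)/2 = (14/3 − 1)/2 = 11/6
smallest multiple with N1 ≥ 12 and N2 ≥ 10: k = 2  ⇒  N1 = 2·6 = 12, N2 = 2·11 = 22 (N1 ≤ 40, N2 ≤ 30, N2 ≠ N1 ✓), N3 = 12 + 2·22 = 56
check: (N1+N3)/N3 with N1 = 12, N3 = 56 gives 17/14; |achieved − target| = 0 ≤ 17/1400 ✓

N1=12 N2=22 achieved=17/14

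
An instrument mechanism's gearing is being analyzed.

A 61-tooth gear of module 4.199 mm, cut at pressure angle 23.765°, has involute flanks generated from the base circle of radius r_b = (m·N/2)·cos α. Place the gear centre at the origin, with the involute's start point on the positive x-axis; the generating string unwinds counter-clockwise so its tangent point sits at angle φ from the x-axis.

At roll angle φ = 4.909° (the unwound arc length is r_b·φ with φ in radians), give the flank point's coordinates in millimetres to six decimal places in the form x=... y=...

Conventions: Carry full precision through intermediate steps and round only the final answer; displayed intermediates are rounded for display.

x=117.639392 y=0.024555

topology: single-mesh involute geometry — m = 4.199, N = 61
pitch radius r_p = m·N/2 = 4.199·61/2 = 128.069500
base radius r_b = r_p·cos α = 128.069500·cos 23.765° = 117.209976
roll angle φ = 4.909° = 0.08567821 rad
x = r_b·(cos φ + φ·sin φ) = 117.639392
y = r_b·(sin φ − φ·cos φ) = 0.024555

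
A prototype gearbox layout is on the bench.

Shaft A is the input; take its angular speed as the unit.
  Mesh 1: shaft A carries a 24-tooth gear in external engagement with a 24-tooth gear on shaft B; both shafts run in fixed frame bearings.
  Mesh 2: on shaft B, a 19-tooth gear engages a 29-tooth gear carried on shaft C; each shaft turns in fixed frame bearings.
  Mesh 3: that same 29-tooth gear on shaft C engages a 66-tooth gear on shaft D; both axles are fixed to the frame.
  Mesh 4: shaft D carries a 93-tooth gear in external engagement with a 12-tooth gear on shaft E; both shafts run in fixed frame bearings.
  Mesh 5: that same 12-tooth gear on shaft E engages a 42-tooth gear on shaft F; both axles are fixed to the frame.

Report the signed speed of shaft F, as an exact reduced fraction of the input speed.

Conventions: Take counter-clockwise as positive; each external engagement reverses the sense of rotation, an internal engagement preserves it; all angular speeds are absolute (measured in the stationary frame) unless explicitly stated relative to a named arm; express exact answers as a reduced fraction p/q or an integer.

-589/924

5-mesh fixed-axis compound train (all bearings frame-fixed)
mesh 1 [24T→24T]: |ω|/ω_in = 1×24/24 = 1, sense flips to −
mesh 2 [19T→29T]: |ω|/ω_in = 1×19/29 = 19/29, sense flips to +
mesh 3 [29T→66T]: |ω|/ω_in = (19/29)×29/66 = 19/66, sense flips to −
mesh 4 [93T→12T]: |ω|/ω_in = (19/66)×93/12 = 589/264, sense flips to +
mesh 5 [12T→42T]: |ω|/ω_in = (589/264)×12/42 = 589/924, sense flips to −
signed output speed (× input speed) = -589/924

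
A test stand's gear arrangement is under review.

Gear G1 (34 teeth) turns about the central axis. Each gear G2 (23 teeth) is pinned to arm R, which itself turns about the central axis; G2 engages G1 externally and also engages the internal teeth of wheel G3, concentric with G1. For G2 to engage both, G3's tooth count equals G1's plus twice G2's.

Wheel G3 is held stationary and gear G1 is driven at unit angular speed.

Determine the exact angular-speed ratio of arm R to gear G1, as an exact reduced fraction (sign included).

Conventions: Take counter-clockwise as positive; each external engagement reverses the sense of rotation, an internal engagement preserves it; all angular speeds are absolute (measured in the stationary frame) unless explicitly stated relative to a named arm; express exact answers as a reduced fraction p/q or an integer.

class = planetary set [G3 = 34+2·23 = 80; Willis about the carrier]
ring teeth: 34 + 2·23 = 80
34(ω_sun−ω_arm) = −80(ω_ring−ω_arm),  ω_ring = 0, ω_sun = 1
34(1−ω_arm) = −80(0−ω_arm)  ⇒  114·ω_arm = 34  ⇒  ω_arm = 17/57
ω_out/ω_in = 17/57

17/57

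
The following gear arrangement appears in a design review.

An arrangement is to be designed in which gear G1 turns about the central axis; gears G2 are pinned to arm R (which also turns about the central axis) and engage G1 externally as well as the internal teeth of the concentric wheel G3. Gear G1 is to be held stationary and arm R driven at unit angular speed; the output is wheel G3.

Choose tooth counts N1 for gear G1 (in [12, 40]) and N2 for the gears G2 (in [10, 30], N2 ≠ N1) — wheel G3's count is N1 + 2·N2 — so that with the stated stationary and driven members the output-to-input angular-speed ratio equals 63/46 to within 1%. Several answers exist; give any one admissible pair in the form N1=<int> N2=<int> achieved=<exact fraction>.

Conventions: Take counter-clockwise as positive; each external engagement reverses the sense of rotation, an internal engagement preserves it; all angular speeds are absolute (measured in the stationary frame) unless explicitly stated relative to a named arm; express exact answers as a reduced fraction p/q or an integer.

N1=34 N2=29 achieved=63/46

topology: planetary set — design target 63/46, arm = carrier (Willis)
Willis with ω_sun = 0: ω_ring/ω_arm = (N1+N3)/N3; set equal to 63/46  ⇒  N3/N1 = 1/(63/46 − 1) = 46/17
N3 = N1 + 2·N2  ⇒  N2/N1 = (N3/N1 − 1)/2 = (46/17 − 1)/2 = 29/34
smallest multiple with N1 ≥ 12 and N2 ≥ 10: k = 1  ⇒  N1 = 1·34 = 34, N2 = 1·29 = 29 (N1 ≤ 40, N2 ≤ 30, N2 ≠ N1 ✓), N3 = 34 + 2·29 = 92
check: (N1+N3)/N3 with N1 = 34, N3 = 92 gives 63/46; |achieved − target| = 0 ≤ 63/4600 ✓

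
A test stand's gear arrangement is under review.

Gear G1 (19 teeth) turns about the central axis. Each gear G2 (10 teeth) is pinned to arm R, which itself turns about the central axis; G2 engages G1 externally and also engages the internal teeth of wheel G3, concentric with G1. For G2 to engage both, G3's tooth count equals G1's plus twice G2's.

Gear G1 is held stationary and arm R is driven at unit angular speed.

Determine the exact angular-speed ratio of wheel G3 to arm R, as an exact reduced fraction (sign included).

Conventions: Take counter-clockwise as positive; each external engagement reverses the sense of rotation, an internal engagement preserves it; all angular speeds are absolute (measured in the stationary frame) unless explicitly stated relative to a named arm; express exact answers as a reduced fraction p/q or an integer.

58/39

planetary set (19T centre, 10T on arm, 39T internal) — Willis relation
ring teeth: 19 + 2·10 = 39
19(ω_sun−ω_arm) = −39(ω_ring−ω_arm),  ω_sun = 0, ω_arm = 1
ω_ring = 1 − (19/39)(0−1) = 58/39
ω_out/ω_in = 58/39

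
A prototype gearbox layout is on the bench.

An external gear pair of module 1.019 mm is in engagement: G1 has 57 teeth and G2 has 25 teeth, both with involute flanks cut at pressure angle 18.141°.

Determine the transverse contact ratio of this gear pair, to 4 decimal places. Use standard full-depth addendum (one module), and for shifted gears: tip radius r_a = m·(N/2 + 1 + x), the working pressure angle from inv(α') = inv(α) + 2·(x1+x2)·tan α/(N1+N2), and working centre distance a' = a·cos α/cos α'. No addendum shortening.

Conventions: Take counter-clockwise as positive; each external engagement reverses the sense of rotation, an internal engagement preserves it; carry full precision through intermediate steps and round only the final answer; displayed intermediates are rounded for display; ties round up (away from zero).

1.7896

class = single-mesh tooth geometry [involute pair 57T × 25T, m = 1.019]
base radii: r_b1 = 27.597939, r_b2 = 12.104359
tip radii: r_a1 = 30.060500, r_a2 = 13.756500
no profile shift: α' = α, a' = a
action lengths: √(r_a1²−r_b1²) = 11.915847, √(r_a2²−r_b2²) = 6.536496
base pitch p_b = π·m·cos α = 3.042157
CR = (11.915847 + 6.536496 − 41.779000·sin 18.14100°)/3.042157 = 1.789578
contact ratio ≈ 1.7896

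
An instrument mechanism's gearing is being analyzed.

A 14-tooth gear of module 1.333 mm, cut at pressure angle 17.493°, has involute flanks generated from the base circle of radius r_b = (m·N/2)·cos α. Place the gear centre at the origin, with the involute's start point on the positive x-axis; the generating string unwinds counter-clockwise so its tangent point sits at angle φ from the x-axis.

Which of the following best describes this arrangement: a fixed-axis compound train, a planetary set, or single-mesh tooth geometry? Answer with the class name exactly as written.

single-mesh involute tooth geometry (14T wheel at module 1.333)
classification: single-mesh tooth geometry

single-mesh tooth geometry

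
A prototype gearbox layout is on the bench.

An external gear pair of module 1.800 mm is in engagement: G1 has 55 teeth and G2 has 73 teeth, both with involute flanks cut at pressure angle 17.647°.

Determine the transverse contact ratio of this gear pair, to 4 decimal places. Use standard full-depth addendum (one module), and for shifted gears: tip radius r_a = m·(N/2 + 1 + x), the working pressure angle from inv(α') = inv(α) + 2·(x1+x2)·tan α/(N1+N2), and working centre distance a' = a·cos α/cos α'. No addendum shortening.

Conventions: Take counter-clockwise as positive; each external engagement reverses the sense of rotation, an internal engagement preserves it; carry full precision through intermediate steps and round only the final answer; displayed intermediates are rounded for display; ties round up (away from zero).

1.9429

topology: single-mesh involute geometry — m = 1.800, 55T/73T pair
base radii: r_b1 = 47.170644, r_b2 = 62.608310
tip radii: r_a1 = 51.300000, r_a2 = 67.500000
no profile shift: α' = α, a' = a
action lengths: √(r_a1²−r_b1²) = 20.164828, √(r_a2²−r_b2²) = 25.227951
base pitch p_b = π·m·cos α = 5.388762
CR = (20.164828 + 25.227951 − 115.200000·sin 17.64700°)/5.388762 = 1.942878
contact ratio ≈ 1.9429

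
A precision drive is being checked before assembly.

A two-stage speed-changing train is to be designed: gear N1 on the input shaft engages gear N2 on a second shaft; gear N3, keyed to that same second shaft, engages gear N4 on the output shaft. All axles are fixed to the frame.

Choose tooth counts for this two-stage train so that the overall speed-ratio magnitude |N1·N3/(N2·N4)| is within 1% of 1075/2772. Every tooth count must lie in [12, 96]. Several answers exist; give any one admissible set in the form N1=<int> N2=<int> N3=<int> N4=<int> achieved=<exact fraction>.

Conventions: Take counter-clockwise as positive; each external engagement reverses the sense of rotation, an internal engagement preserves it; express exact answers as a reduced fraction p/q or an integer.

N1=25 N2=33 N3=43 N4=84 achieved=1075/2772

class = fixed-axis compound train [2-stage, 1075/2772 wanted]
target = 1075/2772 in lowest terms: an exact hit needs N1·N3 = k·1075 and N2·N4 = k·2772 for one integer k, every count in [12, 96]; additionally prefer no 1:1 stage (N1 ≠ N2, N3 ≠ N4)
k = 1: N1·N3 = 1075 = 25·43, N2·N4 = 2772 = 33·84
achieved = 25·43/(33·84) = 1075/2772; |achieved − target| = 0 ≤ 43/11088 ✓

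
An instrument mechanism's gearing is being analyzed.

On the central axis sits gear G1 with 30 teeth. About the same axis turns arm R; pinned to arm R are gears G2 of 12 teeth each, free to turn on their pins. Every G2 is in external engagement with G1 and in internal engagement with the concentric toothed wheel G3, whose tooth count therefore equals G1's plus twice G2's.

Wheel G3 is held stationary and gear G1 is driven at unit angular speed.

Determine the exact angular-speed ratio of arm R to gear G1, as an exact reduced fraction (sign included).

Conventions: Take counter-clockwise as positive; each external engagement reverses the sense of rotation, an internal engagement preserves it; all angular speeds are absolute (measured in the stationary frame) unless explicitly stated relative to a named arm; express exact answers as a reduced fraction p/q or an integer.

topology: planetary set — G1 30T / G2 12T / G3 54T, arm = carrier (Willis)
ring teeth: 30 + 2·12 = 54
30(ω_sun−ω_arm) = −54(ω_ring−ω_arm),  ω_ring = 0, ω_sun = 1
30(1−ω_arm) = −54(0−ω_arm)  ⇒  84·ω_arm = 30  ⇒  ω_arm = 5/14
ω_out/ω_in = 5/14

5/14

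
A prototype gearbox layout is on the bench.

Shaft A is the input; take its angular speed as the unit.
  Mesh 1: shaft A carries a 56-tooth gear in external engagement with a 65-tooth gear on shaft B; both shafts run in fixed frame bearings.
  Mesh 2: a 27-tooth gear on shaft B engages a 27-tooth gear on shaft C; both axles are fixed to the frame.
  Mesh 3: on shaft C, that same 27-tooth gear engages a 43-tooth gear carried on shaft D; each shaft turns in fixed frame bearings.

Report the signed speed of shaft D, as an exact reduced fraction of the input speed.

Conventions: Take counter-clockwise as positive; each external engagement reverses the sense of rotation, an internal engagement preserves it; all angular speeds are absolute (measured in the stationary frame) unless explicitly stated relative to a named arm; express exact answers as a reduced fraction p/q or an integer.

-1512/2795

3-mesh fixed-axis compound train (all bearings frame-fixed)
mesh 1 [56T→65T]: |ω|/ω_in = 1×56/65 = 56/65, sense flips to −
mesh 2 [27T→27T]: |ω|/ω_in = (56/65)×27/27 = 56/65, sense flips to +
mesh 3 [27T→43T]: |ω|/ω_in = (56/65)×27/43 = 1512/2795, sense flips to −
signed output speed (× input speed) = -1512/2795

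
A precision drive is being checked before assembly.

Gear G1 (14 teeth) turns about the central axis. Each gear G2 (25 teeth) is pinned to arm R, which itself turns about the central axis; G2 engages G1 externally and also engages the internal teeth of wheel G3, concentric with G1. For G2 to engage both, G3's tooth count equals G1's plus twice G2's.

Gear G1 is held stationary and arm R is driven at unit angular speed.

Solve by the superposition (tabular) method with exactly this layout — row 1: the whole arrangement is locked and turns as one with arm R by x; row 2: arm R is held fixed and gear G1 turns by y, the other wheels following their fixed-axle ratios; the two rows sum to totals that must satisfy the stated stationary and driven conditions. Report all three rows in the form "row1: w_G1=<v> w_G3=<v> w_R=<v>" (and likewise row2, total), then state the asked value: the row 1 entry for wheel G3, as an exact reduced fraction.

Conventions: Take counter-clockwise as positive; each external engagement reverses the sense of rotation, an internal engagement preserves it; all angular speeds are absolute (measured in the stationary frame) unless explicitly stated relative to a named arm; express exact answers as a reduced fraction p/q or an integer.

row1: w_G1=1 w_G3=1 w_R=1
row2: w_G1=-1 w_G3=7/32 w_R=0
total: w_G1=0 w_G3=39/32 w_R=1
asked value: 1

recognized (axles ride arm R): planetary set, 14/25/64 teeth
row 1 (train locked, turned with arm): all members turn x
row 2: sun turns y, ring = −(14/64)·y, arm 0
boundary: total ω_sun = x + y = 0 and total ω_arm = x = 1  ⇒  y = -1, x = 1
row 2 ring = −(14/64)·(-1) = 7/32
totals (row 1 + row 2): sun 1 + (-1) = 0, ring 1 + 7/32 = 39/32, arm 1 + 0 = 1
asked cell (row1, ring) = 1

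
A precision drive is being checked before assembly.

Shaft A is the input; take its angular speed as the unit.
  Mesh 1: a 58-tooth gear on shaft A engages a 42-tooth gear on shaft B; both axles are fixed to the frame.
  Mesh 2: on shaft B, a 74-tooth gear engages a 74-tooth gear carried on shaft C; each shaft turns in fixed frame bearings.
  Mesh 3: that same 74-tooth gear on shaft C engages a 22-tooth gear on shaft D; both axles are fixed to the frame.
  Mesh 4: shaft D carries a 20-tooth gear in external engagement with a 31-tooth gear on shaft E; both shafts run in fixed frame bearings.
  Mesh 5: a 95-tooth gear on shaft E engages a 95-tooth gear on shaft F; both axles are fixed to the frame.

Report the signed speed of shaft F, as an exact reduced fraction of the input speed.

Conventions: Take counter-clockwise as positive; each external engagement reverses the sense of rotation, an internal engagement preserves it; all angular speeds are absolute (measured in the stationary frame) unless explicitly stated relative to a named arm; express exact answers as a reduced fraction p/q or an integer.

-21460/7161

5-mesh fixed-axis compound train (all bearings frame-fixed)
mesh 1 [58T→42T]: |ω|/ω_in = 1×58/42 = 29/21, sense flips to −
mesh 2 [74T→74T]: |ω|/ω_in = (29/21)×74/74 = 29/21, sense flips to +
mesh 3 [74T→22T]: |ω|/ω_in = (29/21)×74/22 = 1073/231, sense flips to −
mesh 4 [20T→31T]: |ω|/ω_in = (1073/231)×20/31 = 21460/7161, sense flips to +
mesh 5 [95T→95T]: |ω|/ω_in = (21460/7161)×95/95 = 21460/7161, sense flips to −
signed output speed (× input speed) = -21460/7161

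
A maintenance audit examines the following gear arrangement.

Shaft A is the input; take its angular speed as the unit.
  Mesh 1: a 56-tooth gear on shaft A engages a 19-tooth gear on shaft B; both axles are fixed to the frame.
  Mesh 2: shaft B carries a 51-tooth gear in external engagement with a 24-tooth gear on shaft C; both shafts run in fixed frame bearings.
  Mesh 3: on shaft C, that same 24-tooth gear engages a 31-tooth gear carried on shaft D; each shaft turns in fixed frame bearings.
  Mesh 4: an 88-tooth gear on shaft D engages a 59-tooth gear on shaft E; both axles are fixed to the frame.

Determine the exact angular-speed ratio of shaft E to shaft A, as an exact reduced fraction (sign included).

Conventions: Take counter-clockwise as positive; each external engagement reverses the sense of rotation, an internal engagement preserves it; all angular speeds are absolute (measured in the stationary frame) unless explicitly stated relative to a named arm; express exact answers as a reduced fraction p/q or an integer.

class = fixed-axis compound train [4 meshes; 4 ratios multiply, 4 sense flips]
mesh 1 [56T→19T]: running ratio 56/19, sense −
mesh 2 [51T→24T]: running ratio 119/19, sense +
mesh 3 [24T→31T]: running ratio 2856/589, sense −
mesh 4 [88T→59T]: running ratio 251328/34751, sense +
ω_out/ω_in = 251328/34751

251328/34751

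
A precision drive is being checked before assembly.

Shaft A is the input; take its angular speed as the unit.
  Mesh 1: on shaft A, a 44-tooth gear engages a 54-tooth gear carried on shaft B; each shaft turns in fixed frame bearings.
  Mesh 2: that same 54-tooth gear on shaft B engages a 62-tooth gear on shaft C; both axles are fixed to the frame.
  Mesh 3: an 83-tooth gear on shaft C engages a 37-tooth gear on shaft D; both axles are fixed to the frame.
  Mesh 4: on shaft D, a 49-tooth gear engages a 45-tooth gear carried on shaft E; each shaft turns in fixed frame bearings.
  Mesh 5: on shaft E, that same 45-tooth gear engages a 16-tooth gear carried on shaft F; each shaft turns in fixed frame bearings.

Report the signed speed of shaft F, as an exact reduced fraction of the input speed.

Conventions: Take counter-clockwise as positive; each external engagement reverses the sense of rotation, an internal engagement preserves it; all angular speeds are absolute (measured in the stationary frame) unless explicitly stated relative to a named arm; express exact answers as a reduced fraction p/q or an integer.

-44737/9176

5-mesh fixed-axis compound train (all bearings frame-fixed)
mesh 1 [44T→54T]: |ω|/ω_in = 1×44/54 = 22/27, sense flips to −
mesh 2 [54T→62T]: |ω|/ω_in = (22/27)×54/62 = 22/31, sense flips to +
mesh 3 [83T→37T]: |ω|/ω_in = (22/31)×83/37 = 1826/1147, sense flips to −
mesh 4 [49T→45T]: |ω|/ω_in = (1826/1147)×49/45 = 89474/51615, sense flips to +
mesh 5 [45T→16T]: |ω|/ω_in = (89474/51615)×45/16 = 44737/9176, sense flips to −
signed output speed (× input speed) = -44737/9176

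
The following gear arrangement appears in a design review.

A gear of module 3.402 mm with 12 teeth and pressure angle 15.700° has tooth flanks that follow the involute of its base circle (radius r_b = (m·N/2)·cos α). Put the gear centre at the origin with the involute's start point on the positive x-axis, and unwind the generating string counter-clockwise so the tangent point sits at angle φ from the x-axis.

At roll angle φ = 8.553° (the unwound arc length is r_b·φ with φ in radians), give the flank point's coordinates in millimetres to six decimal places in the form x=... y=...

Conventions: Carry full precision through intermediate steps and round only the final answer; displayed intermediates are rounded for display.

x=19.868190 y=0.021741

class = single-mesh tooth geometry [base-circle involute, m = 3.402, 12T]
pitch radius r_p = m·N/2 = 3.402·12/2 = 20.412000
base radius r_b = r_p·cos α = 20.412000·cos 15.700° = 19.650464
roll angle φ = 8.553° = 0.14927801 rad
x = r_b·(cos φ + φ·sin φ) = 19.868190
y = r_b·(sin φ − φ·cos φ) = 0.021741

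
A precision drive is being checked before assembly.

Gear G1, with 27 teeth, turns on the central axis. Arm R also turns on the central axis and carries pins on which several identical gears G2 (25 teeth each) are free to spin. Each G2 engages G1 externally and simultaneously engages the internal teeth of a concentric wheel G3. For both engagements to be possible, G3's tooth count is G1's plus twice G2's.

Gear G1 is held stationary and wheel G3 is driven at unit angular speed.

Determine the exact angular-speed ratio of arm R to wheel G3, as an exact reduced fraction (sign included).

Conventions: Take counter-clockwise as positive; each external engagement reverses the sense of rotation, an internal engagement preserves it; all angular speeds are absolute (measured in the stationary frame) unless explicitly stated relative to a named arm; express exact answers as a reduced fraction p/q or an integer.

77/104

planetary set (27T centre, 25T on arm, 77T internal) — Willis relation
ring teeth: 27 + 2·25 = 77
27(ω_sun−ω_arm) = −77(ω_ring−ω_arm),  ω_sun = 0, ω_ring = 1
27(0−ω_arm) = −77(1−ω_arm)  ⇒  104·ω_arm = 77  ⇒  ω_arm = 77/104
ω_out/ω_in = 77/104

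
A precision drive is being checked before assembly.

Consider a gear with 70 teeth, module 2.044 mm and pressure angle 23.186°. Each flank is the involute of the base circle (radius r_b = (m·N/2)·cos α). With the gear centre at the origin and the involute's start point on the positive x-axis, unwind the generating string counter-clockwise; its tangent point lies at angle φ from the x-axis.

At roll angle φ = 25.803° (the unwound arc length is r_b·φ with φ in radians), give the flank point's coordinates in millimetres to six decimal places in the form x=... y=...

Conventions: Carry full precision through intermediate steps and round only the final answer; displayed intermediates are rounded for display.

class = single-mesh tooth geometry [base-circle involute, m = 2.044, 70T]
pitch radius r_p = m·N/2 = 2.044·70/2 = 71.540000
base radius r_b = r_p·cos α = 71.540000·cos 23.186° = 65.761827
roll angle φ = 25.803° = 0.45034731 rad
x = r_b·(cos φ + φ·sin φ) = 72.096161
y = r_b·(sin φ − φ·cos φ) = 1.961831

x=72.096161 y=1.961831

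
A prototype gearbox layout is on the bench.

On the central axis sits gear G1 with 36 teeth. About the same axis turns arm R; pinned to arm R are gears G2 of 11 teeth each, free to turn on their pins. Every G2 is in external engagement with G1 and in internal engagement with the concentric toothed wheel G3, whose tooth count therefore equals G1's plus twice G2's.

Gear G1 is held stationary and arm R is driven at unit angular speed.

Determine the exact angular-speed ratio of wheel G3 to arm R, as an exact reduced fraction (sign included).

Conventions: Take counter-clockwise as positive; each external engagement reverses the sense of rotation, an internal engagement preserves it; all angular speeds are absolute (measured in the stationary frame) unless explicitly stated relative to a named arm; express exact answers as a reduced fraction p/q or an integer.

recognized (axles ride arm R): planetary set, 36/11/58 teeth
ring teeth: 36 + 2·11 = 58
36(ω_sun−ω_arm) = −58(ω_ring−ω_arm),  ω_sun = 0, ω_arm = 1
ω_ring = 1 − (36/58)(0−1) = 47/29
ω_out/ω_in = 47/29

47/29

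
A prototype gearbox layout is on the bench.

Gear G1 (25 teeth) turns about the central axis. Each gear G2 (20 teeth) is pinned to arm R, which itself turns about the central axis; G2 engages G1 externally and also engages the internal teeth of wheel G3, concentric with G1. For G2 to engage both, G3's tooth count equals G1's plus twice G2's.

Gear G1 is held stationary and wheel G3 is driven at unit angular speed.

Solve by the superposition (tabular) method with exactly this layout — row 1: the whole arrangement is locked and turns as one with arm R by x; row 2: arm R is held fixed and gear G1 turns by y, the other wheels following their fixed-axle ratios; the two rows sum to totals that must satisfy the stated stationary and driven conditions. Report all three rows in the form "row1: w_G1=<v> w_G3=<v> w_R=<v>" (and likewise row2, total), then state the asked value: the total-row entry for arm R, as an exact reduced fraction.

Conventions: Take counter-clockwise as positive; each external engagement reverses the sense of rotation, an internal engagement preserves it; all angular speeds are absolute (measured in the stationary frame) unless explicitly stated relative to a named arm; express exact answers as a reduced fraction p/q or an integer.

row1: w_G1=13/18 w_G3=13/18 w_R=13/18
row2: w_G1=-13/18 w_G3=5/18 w_R=0
total: w_G1=0 w_G3=1 w_R=13/18
asked value: 13/18

topology: planetary set — G1 25T / G2 20T / G3 65T, arm = carrier (Willis)
row 1: whole set turns with the arm by x
superposition row 2 [arm held]: sun y, ring −(25/65)·y, arm 0
boundary: total ω_sun = x + y = 0 and total ω_ring = x − (25/65)·y = 1  ⇒  y = -13/18, x = 13/18
row 2 ring = −(25/65)·(-13/18) = 5/18
totals (row 1 + row 2): sun 13/18 + (-13/18) = 0, ring 13/18 + 5/18 = 1, arm 13/18 + 0 = 13/18
asked cell (total, arm) = 13/18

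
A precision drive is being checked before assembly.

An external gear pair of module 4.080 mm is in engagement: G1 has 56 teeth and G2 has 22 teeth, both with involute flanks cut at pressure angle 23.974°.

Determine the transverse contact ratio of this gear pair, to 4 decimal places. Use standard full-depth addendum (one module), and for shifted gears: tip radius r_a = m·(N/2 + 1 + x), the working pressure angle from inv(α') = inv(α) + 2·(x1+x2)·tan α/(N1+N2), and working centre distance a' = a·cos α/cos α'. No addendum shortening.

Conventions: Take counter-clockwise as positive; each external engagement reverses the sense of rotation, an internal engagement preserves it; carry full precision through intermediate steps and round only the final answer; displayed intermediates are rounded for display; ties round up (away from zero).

1.5200

single-mesh involute tooth geometry (56T engaging 22T at module 4.080)
base radii: r_b1 = 104.384508, r_b2 = 41.008199
tip radii: r_a1 = 118.320000, r_a2 = 48.960000
no profile shift: α' = α, a' = a
action lengths: √(r_a1²−r_b1²) = 55.709038, √(r_a2²−r_b2²) = 26.747134
base pitch p_b = π·m·cos α = 11.711914
CR = (55.709038 + 26.747134 − 159.120000·sin 23.97400°)/11.711914 = 1.520008
contact ratio ≈ 1.5200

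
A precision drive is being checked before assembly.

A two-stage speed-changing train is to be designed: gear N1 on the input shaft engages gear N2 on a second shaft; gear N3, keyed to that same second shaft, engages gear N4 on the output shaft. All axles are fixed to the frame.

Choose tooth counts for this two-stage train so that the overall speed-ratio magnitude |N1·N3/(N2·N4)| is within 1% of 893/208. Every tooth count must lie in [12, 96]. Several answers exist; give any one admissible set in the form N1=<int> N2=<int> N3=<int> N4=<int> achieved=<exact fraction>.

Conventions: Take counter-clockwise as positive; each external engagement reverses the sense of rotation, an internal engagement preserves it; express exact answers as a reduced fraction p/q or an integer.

2-stage fixed-axis compound train for ratio 893/208
target = 893/208 in lowest terms: an exact hit needs N1·N3 = k·893 and N2·N4 = k·208 for one integer k, every count in [12, 96]; additionally prefer no 1:1 stage (N1 ≠ N2, N3 ≠ N4)
k = 1: N1·N3 = 893 = 19·47, N2·N4 = 208 = 13·16
achieved = 19·47/(13·16) = 893/208; |achieved − target| = 0 ≤ 893/20800 ✓

N1=19 N2=13 N3=47 N4=16 achieved=893/208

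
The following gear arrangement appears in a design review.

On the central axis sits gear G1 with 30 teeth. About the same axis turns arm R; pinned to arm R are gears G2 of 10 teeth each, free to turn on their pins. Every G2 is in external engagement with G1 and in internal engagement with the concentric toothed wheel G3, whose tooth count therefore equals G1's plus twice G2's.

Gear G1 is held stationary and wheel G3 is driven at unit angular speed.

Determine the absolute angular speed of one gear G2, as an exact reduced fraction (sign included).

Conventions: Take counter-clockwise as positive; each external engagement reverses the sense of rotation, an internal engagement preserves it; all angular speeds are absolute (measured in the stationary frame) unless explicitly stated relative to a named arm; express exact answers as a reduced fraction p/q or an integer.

recognized (axles ride arm R): planetary set, 30/10/50 teeth
ring teeth: 30 + 2·10 = 50
30(ω_sun−ω_arm) = −50(ω_ring−ω_arm),  ω_sun = 0, ω_ring = 1
30(0−ω_arm) = −50(1−ω_arm)  ⇒  80·ω_arm = 50  ⇒  ω_arm = 5/8
sun–planet mesh: 30·(0−5/8) = −10·(ω_p−ω_arm)  ⇒  ω_p−ω_arm = 15/8
ω_p = 5/8 + 15/8 = 5/2
exact speed ratio = 5/2

5/2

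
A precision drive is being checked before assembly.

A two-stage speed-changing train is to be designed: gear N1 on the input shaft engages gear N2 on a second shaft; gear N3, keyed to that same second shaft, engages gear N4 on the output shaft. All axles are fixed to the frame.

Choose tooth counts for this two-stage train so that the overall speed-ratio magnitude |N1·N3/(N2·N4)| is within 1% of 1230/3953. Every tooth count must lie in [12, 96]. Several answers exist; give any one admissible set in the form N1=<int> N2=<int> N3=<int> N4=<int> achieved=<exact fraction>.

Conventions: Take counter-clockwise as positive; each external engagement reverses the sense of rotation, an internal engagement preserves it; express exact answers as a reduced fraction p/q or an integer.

N1=15 N2=59 N3=82 N4=67 achieved=1230/3953

topology: fixed-axis compound train — 2 stages, target 1230/3953
target = 1230/3953 in lowest terms: an exact hit needs N1·N3 = k·1230 and N2·N4 = k·3953 for one integer k, every count in [12, 96]; additionally prefer no 1:1 stage (N1 ≠ N2, N3 ≠ N4)
k = 1: N1·N3 = 1230 = 15·82, N2·N4 = 3953 = 59·67
achieved = 15·82/(59·67) = 1230/3953; |achieved − target| = 0 ≤ 123/39530 ✓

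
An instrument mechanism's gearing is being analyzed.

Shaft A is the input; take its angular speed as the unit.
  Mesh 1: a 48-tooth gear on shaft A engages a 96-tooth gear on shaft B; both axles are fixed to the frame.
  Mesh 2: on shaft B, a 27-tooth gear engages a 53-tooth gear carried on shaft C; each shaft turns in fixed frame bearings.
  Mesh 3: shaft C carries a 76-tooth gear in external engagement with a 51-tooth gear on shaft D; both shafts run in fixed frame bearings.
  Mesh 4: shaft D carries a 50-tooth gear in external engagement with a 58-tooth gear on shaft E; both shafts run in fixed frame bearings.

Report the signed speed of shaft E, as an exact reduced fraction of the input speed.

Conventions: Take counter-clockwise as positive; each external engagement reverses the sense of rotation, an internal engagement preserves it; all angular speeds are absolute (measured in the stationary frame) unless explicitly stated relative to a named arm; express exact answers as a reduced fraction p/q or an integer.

4-mesh fixed-axis compound train (all bearings frame-fixed)
mesh 1 [48T→96T]: |ω|/ω_in = 1×48/96 = 1/2, sense flips to −
mesh 2 [27T→53T]: |ω|/ω_in = (1/2)×27/53 = 27/106, sense flips to +
mesh 3 [76T→51T]: |ω|/ω_in = (27/106)×76/51 = 342/901, sense flips to −
mesh 4 [50T→58T]: |ω|/ω_in = (342/901)×50/58 = 8550/26129, sense flips to +
signed output speed (× input speed) = 8550/26129

8550/26129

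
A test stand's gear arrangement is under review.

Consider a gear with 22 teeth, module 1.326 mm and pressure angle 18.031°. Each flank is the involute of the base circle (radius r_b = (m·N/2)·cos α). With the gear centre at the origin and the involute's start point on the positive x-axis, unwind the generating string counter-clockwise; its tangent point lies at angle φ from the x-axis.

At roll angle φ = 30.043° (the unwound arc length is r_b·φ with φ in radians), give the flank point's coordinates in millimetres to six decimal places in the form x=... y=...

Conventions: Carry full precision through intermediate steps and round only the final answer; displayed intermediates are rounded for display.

topology: single-mesh involute geometry — m = 1.326, N = 22
pitch radius r_p = m·N/2 = 1.326·22/2 = 14.586000
base radius r_b = r_p·cos α = 14.586000·cos 18.031° = 13.869670
roll angle φ = 30.043° = 0.52434927 rad
x = r_b·(cos φ + φ·sin φ) = 15.647280
y = r_b·(sin φ − φ·cos φ) = 0.648364

x=15.647280 y=0.648364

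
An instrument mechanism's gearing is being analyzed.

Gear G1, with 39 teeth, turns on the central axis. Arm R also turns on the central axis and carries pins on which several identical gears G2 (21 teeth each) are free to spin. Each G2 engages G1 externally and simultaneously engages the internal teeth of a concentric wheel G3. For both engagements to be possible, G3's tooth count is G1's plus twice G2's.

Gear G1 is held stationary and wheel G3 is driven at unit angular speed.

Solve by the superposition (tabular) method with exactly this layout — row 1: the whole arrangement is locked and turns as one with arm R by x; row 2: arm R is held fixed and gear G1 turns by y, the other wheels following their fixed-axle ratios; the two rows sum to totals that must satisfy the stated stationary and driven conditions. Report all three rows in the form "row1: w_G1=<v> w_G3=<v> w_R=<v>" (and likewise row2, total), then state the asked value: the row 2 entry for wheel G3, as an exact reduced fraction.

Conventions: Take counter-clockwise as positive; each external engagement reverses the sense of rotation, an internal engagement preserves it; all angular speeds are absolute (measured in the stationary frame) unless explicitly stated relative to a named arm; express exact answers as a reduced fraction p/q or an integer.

row1: w_G1=27/40 w_G3=27/40 w_R=27/40
row2: w_G1=-27/40 w_G3=13/40 w_R=0
total: w_G1=0 w_G3=1 w_R=27/40
asked value: 13/40

topology: planetary set — G1 39T / G2 21T / G3 81T, arm = carrier (Willis)
superposition row 1 [locked train]: every member turns x
row 2 — arm fixed, fixed-axis ratios: sun y, ring −(39/81)·y, arm 0
boundary: total ω_sun = x + y = 0 and total ω_ring = x − (39/81)·y = 1  ⇒  y = -27/40, x = 27/40
row 2 ring = −(39/81)·(-27/40) = 13/40
totals (row 1 + row 2): sun 27/40 + (-27/40) = 0, ring 27/40 + 13/40 = 1, arm 27/40 + 0 = 27/40
asked cell (row2, ring) = 13/40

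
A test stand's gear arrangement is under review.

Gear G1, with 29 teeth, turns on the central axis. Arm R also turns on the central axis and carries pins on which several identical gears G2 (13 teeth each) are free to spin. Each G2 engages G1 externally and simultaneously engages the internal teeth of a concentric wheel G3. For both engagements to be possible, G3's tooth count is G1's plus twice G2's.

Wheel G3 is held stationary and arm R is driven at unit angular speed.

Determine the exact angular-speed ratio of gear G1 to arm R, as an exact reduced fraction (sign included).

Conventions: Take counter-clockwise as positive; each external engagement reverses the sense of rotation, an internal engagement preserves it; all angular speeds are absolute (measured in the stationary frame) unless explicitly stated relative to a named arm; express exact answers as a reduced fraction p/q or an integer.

recognized (axles ride arm R): planetary set, 29/13/55 teeth
ring teeth: 29 + 2·13 = 55
29(ω_sun−ω_arm) = −55(ω_ring−ω_arm),  ω_ring = 0, ω_arm = 1
ω_sun = 1 − (55/29)(0−1) = 84/29
ω_out/ω_in = 84/29

84/29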